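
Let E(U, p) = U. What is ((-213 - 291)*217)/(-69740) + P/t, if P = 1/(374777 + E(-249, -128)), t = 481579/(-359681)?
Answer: 64045826357497/40839748463360 ≈ 1.5682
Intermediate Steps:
t = -68797/51383 (t = 481579*(-1/359681) = -68797/51383 ≈ -1.3389)
P = 1/374528 (P = 1/(374777 - 249) = 1/374528 ≈ 2.6700e-6)
((-213 - 291)*217)/(-69740) + P/t = ((-213 - 291)*217)/(-69740) + 1/(374528*(-68797/51383)) = -504*217*(-1/69740) + (1/374528)*(-51383/68797) = -109368*(-1/69740) - 51383/25766402816 = 27342/17435 - 51383/25766402816 = 64045826357497/40839748463360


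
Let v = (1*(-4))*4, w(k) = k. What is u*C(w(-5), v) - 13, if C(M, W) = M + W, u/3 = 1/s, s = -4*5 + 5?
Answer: -44/5 ≈ -8.8000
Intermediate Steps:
s = -15 (s = -20 + 5 = -15)
v = -16 (v = -4*4 = -16)
u = -⅕ (u = 3/(-15) = 3*(-1/15) = -⅕ ≈ -0.20000)
u*C(w(-5), v) - 13 = -(-5 - 16)/5 - 13 = -⅕*(-21) - 13 = 21/5 - 13 = -44/5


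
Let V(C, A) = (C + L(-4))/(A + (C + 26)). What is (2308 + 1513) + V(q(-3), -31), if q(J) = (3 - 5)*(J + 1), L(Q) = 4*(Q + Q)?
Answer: 3849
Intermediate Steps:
L(Q) = 8*Q (L(Q) = 4*(2*Q) = 8*Q)
q(J) = -2 - 2*J (q(J) = -2*(1 + J) = -2 - 2*J)
V(C, A) = (-32 + C)/(26 + A + C) (V(C, A) = (C + 8*(-4))/(A + (C + 26)) = (C - 32)/(A + (26 + C)) = (-32 + C)/(26 + A + C))
(2308 + 1513) + V(q(-3), -31) = (2308 + 1513) + (-32 + (-2 - 2*(-3)))/(26 - 31 + (-2 - 2*(-3))) = 3821 + (-32 + (-2 + 6))/(26 - 31 + (-2 + 6)) = 3821 + (-32 + 4)/(26 - 31 + 4) = 3821 - 28/(-1) = 3821 - 1*(-28) = 3821 + 28 = 3849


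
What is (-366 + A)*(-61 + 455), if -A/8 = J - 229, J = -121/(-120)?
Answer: 8616386/15 ≈ 5.7443e+5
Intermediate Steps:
J = 121/120 (J = -121*(-1/120) = 121/120 ≈ 1.0083)
A = 27359/15 (A = -8*(121/120 - 229) = -8*(-27359/120) = 27359/15 ≈ 1823.9)
(-366 + A)*(-61 + 455) = (-366 + 27359/15)*(-61 + 455) = (21869/15)*394 = 8616386/15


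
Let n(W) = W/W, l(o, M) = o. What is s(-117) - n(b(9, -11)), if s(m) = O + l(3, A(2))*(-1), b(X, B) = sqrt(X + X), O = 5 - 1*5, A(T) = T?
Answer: -4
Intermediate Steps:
O = 0 (O = 5 - 5 = 0)
b(X, B) = sqrt(2)*sqrt(X) (b(X, B) = sqrt(2*X) = sqrt(2)*sqrt(X))
n(W) = 1
s(m) = -3 (s(m) = 0 + 3*(-1) = 0 - 3 = -3)
s(-117) - n(b(9, -11)) = -3 - 1*1 = -3 - 1 = -4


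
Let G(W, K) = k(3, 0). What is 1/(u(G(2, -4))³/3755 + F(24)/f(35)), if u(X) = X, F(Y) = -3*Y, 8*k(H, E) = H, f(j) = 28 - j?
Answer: 13457920/138424509 ≈ 0.097222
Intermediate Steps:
k(H, E) = H/8
G(W, K) = 3/8 (G(W, K) = (⅛)*3 = 3/8)
1/(u(G(2, -4))³/3755 + F(24)/f(35)) = 1/((3/8)³/3755 + (-3*24)/(28 - 1*35)) = 1/((27/512)*(1/3755) - 72/(28 - 35)) = 1/(27/1922560 - 72/(-7)) = 1/(27/1922560 - 72*(-⅐)) = 1/(27/1922560 + 72/7) = 1/(138424509/13457920) = 13457920/138424509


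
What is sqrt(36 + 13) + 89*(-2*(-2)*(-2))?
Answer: -705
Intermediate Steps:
sqrt(36 + 13) + 89*(-2*(-2)*(-2)) = sqrt(49) + 89*(4*(-2)) = 7 + 89*(-8) = 7 - 712 = -705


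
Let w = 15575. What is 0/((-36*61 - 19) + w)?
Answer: 0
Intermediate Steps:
0/((-36*61 - 19) + w) = 0/((-36*61 - 19) + 15575) = 0/((-2196 - 19) + 15575) = 0/(-2215 + 15575) = 0/13360 = (1/13360)*0 = 0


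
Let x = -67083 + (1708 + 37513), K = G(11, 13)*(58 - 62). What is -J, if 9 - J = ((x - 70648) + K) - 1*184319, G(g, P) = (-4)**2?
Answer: -282902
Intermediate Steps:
G(g, P) = 16
K = -64 (K = 16*(58 - 62) = 16*(-4) = -64)
x = -27862 (x = -67083 + 39221 = -27862)
J = 282902 (J = 9 - (((-27862 - 70648) - 64) - 1*184319) = 9 - ((-98510 - 64) - 184319) = 9 - (-98574 - 184319) = 9 - 1*(-282893) = 9 + 282893 = 282902)
-J = -1*282902 = -282902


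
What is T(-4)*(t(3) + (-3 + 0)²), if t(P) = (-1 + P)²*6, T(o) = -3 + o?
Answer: -231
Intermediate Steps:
t(P) = 6*(-1 + P)²
T(-4)*(t(3) + (-3 + 0)²) = (-3 - 4)*(6*(-1 + 3)² + (-3 + 0)²) = -7*(6*2² + (-3)²) = -7*(6*4 + 9) = -7*(24 + 9) = -7*33 = -231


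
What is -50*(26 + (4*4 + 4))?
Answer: -2300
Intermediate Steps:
-50*(26 + (4*4 + 4)) = -50*(26 + (16 + 4)) = -50*(26 + 20) = -50*46 = -2300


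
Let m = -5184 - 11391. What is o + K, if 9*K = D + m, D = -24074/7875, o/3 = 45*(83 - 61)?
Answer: 79946551/70875 ≈ 1128.0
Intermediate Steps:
m = -16575
o = 2970 (o = 3*(45*(83 - 61)) = 3*(45*22) = 3*990 = 2970)
D = -24074/7875 (D = -24074*1/7875 = -24074/7875 ≈ -3.0570)
K = -130552199/70875 (K = (-24074/7875 - 16575)/9 = (⅑)*(-130552199/7875) = -130552199/70875 ≈ -1842.0)
o + K = 2970 - 130552199/70875 = 79946551/70875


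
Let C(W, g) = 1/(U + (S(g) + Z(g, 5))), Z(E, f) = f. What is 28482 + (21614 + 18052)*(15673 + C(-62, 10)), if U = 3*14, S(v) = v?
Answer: 11812573522/19 ≈ 6.2171e+8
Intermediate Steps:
U = 42
C(W, g) = 1/(47 + g) (C(W, g) = 1/(42 + (g + 5)) = 1/(42 + (5 + g)) = 1/(47 + g))
28482 + (21614 + 18052)*(15673 + C(-62, 10)) = 28482 + (21614 + 18052)*(15673 + 1/(47 + 10)) = 28482 + 39666*(15673 + 1/57) = 28482 + 39666*(893362/57) = 28482 + 11812032364/19 = 11812573522/19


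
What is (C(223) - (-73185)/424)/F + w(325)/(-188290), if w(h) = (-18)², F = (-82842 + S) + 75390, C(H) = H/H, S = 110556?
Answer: -152088247/4115651857920 ≈ -3.6954e-5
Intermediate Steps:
C(H) = 1
F = 103104 (F = (-82842 + 110556) + 75390 = 27714 + 75390 = 103104)
w(h) = 324
(C(223) - (-73185)/424)/F + w(325)/(-188290) = (1 - (-73185)/424)/103104 + 324/(-188290) = (1 - (-73185)/424)*(1/103104) + 324*(-1/188290) = (1 - 1*(-73185/424))*(1/103104) - 162/94145 = (1 + 73185/424)*(1/103104) - 162/94145 = (73609/424)*(1/103104) - 162/94145 = 73609/43716096 - 162/94145 = -152088247/4115651857920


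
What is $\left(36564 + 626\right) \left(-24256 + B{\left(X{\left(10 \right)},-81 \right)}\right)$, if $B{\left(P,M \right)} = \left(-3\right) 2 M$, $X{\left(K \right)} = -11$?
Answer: $-884006300$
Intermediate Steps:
$B{\left(P,M \right)} = - 6 M$
$\left(36564 + 626\right) \left(-24256 + B{\left(X{\left(10 \right)},-81 \right)}\right) = \left(36564 + 626\right) \left(-24256 - -486\right) = 37190 \left(-24256 + 486\right) = 37190 \left(-23770\right) = -884006300$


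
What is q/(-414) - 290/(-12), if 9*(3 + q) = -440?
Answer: 45256/1863 ≈ 24.292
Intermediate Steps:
q = -467/9 (q = -3 + (1/9)*(-440) = -3 - 440/9 = -467/9 ≈ -51.889)
q/(-414) - 290/(-12) = -467/9/(-414) - 290/(-12) = -467/9*(-1/414) - 290*(-1/12) = 467/3726 + 145/6 = 45256/1863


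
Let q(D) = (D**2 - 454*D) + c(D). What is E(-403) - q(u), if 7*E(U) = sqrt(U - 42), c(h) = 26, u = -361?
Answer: -294241 + I*sqrt(445)/7 ≈ -2.9424e+5 + 3.0136*I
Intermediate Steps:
q(D) = 26 + D**2 - 454*D (q(D) = (D**2 - 454*D) + 26 = 26 + D**2 - 454*D)
E(U) = sqrt(-42 + U)/7 (E(U) = sqrt(U - 42)/7 = sqrt(-42 + U)/7)
E(-403) - q(u) = sqrt(-42 - 403)/7 - (26 + (-361)**2 - 454*(-361)) = sqrt(-445)/7 - (26 + 130321 + 163894) = (I*sqrt(445))/7 - 1*294241 = I*sqrt(445)/7 - 294241 = -294241 + I*sqrt(445)/7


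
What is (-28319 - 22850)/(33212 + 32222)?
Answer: -51169/65434 ≈ -0.78199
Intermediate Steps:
(-28319 - 22850)/(33212 + 32222) = -51169/65434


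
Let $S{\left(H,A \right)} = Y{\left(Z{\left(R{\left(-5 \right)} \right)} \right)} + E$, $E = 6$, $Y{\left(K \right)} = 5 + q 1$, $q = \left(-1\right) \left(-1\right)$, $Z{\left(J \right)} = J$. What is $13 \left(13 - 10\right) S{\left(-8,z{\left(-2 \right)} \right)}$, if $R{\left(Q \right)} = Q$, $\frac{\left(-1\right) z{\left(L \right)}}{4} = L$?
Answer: $468$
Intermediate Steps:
$z{\left(L \right)} = - 4 L$
$q = 1$
$Y{\left(K \right)} = 6$ ($Y{\left(K \right)} = 5 + 1 \cdot 1 = 5 + 1 = 6$)
$S{\left(H,A \right)} = 12$ ($S{\left(H,A \right)} = 6 + 6 = 12$)
$13 \left(13 - 10\right) S{\left(-8,z{\left(-2 \right)} \right)} = 13 \left(13 - 10\right) 12 = 13 \cdot 3 \cdot 12 = 39 \cdot 12 = 468$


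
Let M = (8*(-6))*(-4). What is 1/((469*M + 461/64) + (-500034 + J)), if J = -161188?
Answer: -64/36554675 ≈ -1.7508e-6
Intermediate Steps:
M = 192 (M = -48*(-4) = 192)
1/((469*M + 461/64) + (-500034 + J)) = 1/((469*192 + 461/64) + (-500034 - 161188)) = 1/((90048 + 461*(1/64)) - 661222) = 1/((90048 + 461/64) - 661222) = 1/(5763533/64 - 661222) = 1/(-36554675/64) = -64/36554675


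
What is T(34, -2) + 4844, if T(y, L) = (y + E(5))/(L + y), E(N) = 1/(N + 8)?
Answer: 2015547/416 ≈ 4845.1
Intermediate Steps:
E(N) = 1/(8 + N)
T(y, L) = (1/13 + y)/(L + y) (T(y, L) = (y + 1/(8 + 5))/(L + y) = (y + 1/13)/(L + y) = (1/13 + y)/(L + y))
T(34, -2) + 4844 = (1/13 + 34)/(-2 + 34) + 4844 = (443/13)/32 + 4844 = (1/32)*(443/13) + 4844 = 443/416 + 4844 = 2015547/416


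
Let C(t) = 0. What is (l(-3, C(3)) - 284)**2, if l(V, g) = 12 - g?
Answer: 73984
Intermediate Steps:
(l(-3, C(3)) - 284)**2 = ((12 - 1*0) - 284)**2 = ((12 + 0) - 284)**2 = (12 - 284)**2 = (-272)**2 = 73984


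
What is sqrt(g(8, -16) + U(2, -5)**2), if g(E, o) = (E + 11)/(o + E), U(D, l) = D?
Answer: sqrt(26)/4 ≈ 1.2748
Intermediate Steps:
g(E, o) = (11 + E)/(E + o)
sqrt(g(8, -16) + U(2, -5)**2) = sqrt((11 + 8)/(8 - 16) + 2**2) = sqrt(19/(-8) + 4) = sqrt(-1/8*19 + 4) = sqrt(-19/8 + 4) = sqrt(13/8) = sqrt(26)/4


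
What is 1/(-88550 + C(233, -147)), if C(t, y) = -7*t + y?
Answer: -1/90328 ≈ -1.1071e-5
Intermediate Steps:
C(t, y) = y - 7*t
1/(-88550 + C(233, -147)) = 1/(-88550 + (-147 - 7*233)) = 1/(-88550 + (-147 - 1631)) = 1/(-88550 - 1778) = 1/(-90328) = -1/90328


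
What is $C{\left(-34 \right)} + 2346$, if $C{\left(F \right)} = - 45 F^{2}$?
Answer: $-49674$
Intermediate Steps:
$C{\left(-34 \right)} + 2346 = - 45 \left(-34\right)^{2} + 2346 = \left(-45\right) 1156 + 2346 = -52020 + 2346 = -49674$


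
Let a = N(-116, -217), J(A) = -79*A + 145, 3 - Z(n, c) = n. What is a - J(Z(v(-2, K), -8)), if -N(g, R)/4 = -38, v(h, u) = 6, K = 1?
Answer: -230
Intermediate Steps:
Z(n, c) = 3 - n
J(A) = 145 - 79*A
N(g, R) = 152 (N(g, R) = -4*(-38) = 152)
a = 152
a - J(Z(v(-2, K), -8)) = 152 - (145 - 79*(3 - 1*6)) = 152 - (145 - 79*(3 - 6)) = 152 - (145 - 79*(-3)) = 152 - (145 + 237) = 152 - 1*382 = 152 - 382 = -230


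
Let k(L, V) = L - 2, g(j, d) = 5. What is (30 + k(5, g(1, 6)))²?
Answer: 1089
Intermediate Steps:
k(L, V) = -2 + L
(30 + k(5, g(1, 6)))² = (30 + (-2 + 5))² = (30 + 3)² = 33² = 1089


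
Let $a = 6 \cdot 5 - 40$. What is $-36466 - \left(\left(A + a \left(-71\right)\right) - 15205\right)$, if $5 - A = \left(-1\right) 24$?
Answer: $-22000$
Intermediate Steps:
$A = 29$ ($A = 5 - \left(-1\right) 24 = 5 - -24 = 5 + 24 = 29$)
$a = -10$ ($a = 30 - 40 = -10$)
$-36466 - \left(\left(A + a \left(-71\right)\right) - 15205\right) = -36466 - \left(\left(29 - -710\right) - 15205\right) = -36466 - \left(\left(29 + 710\right) - 15205\right) = -36466 - \left(739 - 15205\right) = -36466 - -14466 = -36466 + 14466 = -22000$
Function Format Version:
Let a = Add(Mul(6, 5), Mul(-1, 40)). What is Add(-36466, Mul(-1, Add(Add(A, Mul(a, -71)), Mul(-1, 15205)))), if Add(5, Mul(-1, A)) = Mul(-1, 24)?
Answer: -22000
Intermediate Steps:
A = 29 (A = Add(5, Mul(-1, Mul(-1, 24))) = Add(5, Mul(-1, -24)) = Add(5, 24) = 29)
a = -10 (a = Add(30, -40) = -10)
Add(-36466, Mul(-1, Add(Add(A, Mul(a, -71)), Mul(-1, 15205)))) = Add(-36466, Mul(-1, Add(Add(29, Mul(-10, -71)), Mul(-1, 15205)))) = Add(-36466, Mul(-1, Add(Add(29, 710), -15205))) = Add(-36466, Mul(-1, Add(739, -15205))) = Add(-36466, Mul(-1, -14466)) = Add(-36466, 14466) = -22000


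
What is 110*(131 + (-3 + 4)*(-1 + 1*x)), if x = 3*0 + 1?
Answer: 14410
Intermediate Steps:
x = 1 (x = 0 + 1 = 1)
110*(131 + (-3 + 4)*(-1 + 1*x)) = 110*(131 + (-3 + 4)*(-1 + 1*1)) = 110*(131 + 1*(-1 + 1)) = 110*(131 + 1*0) = 110*(131 + 0) = 110*131 = 14410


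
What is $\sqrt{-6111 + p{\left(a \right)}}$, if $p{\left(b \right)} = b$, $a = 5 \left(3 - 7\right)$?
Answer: $i \sqrt{6131} \approx 78.301 i$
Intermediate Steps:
$a = -20$ ($a = 5 \left(-4\right) = -20$)
$\sqrt{-6111 + p{\left(a \right)}} = \sqrt{-6111 - 20} = \sqrt{-6131} = i \sqrt{6131}$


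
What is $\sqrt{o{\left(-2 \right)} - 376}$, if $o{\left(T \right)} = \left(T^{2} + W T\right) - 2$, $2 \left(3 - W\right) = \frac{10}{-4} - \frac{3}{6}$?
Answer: $i \sqrt{383} \approx 19.57 i$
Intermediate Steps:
$W = \frac{9}{2}$ ($W = 3 - \frac{\frac{10}{-4} - \frac{3}{6}}{2} = 3 - \frac{10 \left(- \frac{1}{4}\right) - \frac{1}{2}}{2} = 3 - \frac{- \frac{5}{2} - \frac{1}{2}}{2} = 3 - - \frac{3}{2} = 3 + \frac{3}{2} = \frac{9}{2} \approx 4.5$)
$o{\left(T \right)} = -2 + T^{2} + \frac{9 T}{2}$ ($o{\left(T \right)} = \left(T^{2} + \frac{9 T}{2}\right) - 2 = -2 + T^{2} + \frac{9 T}{2}$)
$\sqrt{o{\left(-2 \right)} - 376} = \sqrt{\left(-2 + \left(-2\right)^{2} + \frac{9}{2} \left(-2\right)\right) - 376} = \sqrt{\left(-2 + 4 - 9\right) - 376} = \sqrt{-7 - 376} = \sqrt{-383} = i \sqrt{383}$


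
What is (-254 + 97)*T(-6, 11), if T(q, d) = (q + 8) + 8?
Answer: -1570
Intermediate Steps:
T(q, d) = 16 + q (T(q, d) = (8 + q) + 8 = 16 + q)
(-254 + 97)*T(-6, 11) = (-254 + 97)*(16 - 6) = -157*10 = -1570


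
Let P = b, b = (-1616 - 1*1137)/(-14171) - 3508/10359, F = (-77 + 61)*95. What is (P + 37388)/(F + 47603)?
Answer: 5488439586391/6764864077287 ≈ 0.81132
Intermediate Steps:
F = -1520 (F = -16*95 = -1520)
b = -21193541/146797389 (b = (-1616 - 1137)*(-1/14171) - 3508*1/10359 = -2753*(-1/14171) - 3508/10359 = 2753/14171 - 3508/10359 = -21193541/146797389 ≈ -0.14437)
P = -21193541/146797389 ≈ -0.14437
(P + 37388)/(F + 47603) = (-21193541/146797389 + 37388)/(-1520 + 47603) = (5488439586391/146797389)/46083 = (5488439586391/146797389)*(1/46083) = 5488439586391/6764864077287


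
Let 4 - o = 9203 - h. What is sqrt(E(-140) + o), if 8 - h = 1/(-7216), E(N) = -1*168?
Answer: I*sqrt(30458078893)/1804 ≈ 96.742*I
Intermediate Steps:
E(N) = -168
h = 57729/7216 (h = 8 - 1/(-7216) = 8 - 1*(-1/7216) = 8 + 1/7216 = 57729/7216 ≈ 8.0001)
o = -66322255/7216 (o = 4 - (9203 - 1*57729/7216) = 4 - (9203 - 57729/7216) = 4 - 1*66351119/7216 = 4 - 66351119/7216 = -66322255/7216 ≈ -9191.0)
sqrt(E(-140) + o) = sqrt(-168 - 66322255/7216) = sqrt(-67534543/7216) = I*sqrt(30458078893)/1804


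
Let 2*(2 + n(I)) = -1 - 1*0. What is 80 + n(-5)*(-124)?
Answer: 390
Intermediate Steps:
n(I) = -5/2 (n(I) = -2 + (-1 - 1*0)/2 = -2 + (-1 + 0)/2 = -2 + (1/2)*(-1) = -2 - 1/2 = -5/2)
80 + n(-5)*(-124) = 80 - 5/2*(-124) = 80 + 310 = 390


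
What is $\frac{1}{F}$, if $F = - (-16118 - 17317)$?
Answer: $\frac{1}{33435} \approx 2.9909 \cdot 10^{-5}$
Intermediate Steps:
$F = 33435$ ($F = \left(-1\right) \left(-33435\right) = 33435$)
$\frac{1}{F} = \frac{1}{33435}$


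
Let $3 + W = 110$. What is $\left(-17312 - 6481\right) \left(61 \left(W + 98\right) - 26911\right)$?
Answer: $342761958$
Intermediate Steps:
$W = 107$ ($W = -3 + 110 = 107$)
$\left(-17312 - 6481\right) \left(61 \left(W + 98\right) - 26911\right) = \left(-17312 - 6481\right) \left(61 \left(107 + 98\right) - 26911\right) = - 23793 \left(61 \cdot 205 - 26911\right) = - 23793 \left(12505 - 26911\right) = \left(-23793\right) \left(-14406\right) = 342761958$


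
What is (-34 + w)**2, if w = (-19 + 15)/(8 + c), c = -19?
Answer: 136900/121 ≈ 1131.4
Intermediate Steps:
w = 4/11 (w = (-19 + 15)/(8 - 19) = -4/(-11) = -4*(-1/11) = 4/11 ≈ 0.36364)
(-34 + w)**2 = (-34 + 4/11)**2 = (-370/11)**2 = 136900/121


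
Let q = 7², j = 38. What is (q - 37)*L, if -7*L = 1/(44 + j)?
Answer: -6/287 ≈ -0.020906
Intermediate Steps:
q = 49
L = -1/574 (L = -1/(7*(44 + 38)) = -⅐/82 = -⅐*1/82 = -1/574 ≈ -0.0017422)
(q - 37)*L = (49 - 37)*(-1/574) = 12*(-1/574) = -6/287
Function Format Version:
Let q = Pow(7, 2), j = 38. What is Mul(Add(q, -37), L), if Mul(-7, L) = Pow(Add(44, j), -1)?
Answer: Rational(-6, 287) ≈ -0.020906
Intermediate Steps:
q = 49
L = Rational(-1, 574) (L = Mul(Rational(-1, 7), Pow(Add(44, 38), -1)) = Mul(Rational(-1, 7), Pow(82, -1)) = Mul(Rational(-1, 7), Rational(1, 82)) = Rational(-1, 574) ≈ -0.0017422)
Mul(Add(q, -37), L) = Mul(Add(49, -37), Rational(-1, 574)) = Mul(12, Rational(-1, 574)) = Rational(-6, 287)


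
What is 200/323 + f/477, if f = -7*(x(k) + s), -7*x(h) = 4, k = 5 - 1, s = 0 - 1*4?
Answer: 105736/154071 ≈ 0.68628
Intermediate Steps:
s = -4 (s = 0 - 4 = -4)
k = 4
x(h) = -4/7 (x(h) = -⅐*4 = -4/7)
f = 32 (f = -7*(-4/7 - 4) = -7*(-32/7) = 32)
200/323 + f/477 = 200/323 + 32/477 = 105736/154071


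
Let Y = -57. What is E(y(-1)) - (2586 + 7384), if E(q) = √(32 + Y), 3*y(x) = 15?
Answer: -9970 + 5*I ≈ -9970.0 + 5.0*I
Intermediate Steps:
y(x) = 5 (y(x) = (⅓)*15 = 5)
E(q) = 5*I (E(q) = √(32 - 57) = √(-25) = 5*I)
E(y(-1)) - (2586 + 7384) = 5*I - (2586 + 7384) = 5*I - 1*9970 = 5*I - 9970 = -9970 + 5*I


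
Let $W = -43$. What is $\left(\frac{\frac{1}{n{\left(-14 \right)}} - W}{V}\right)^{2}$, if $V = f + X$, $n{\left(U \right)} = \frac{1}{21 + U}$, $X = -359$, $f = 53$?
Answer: $\frac{625}{23409} \approx 0.026699$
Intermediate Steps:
$V = -306$ ($V = 53 - 359 = -306$)
$\left(\frac{\frac{1}{n{\left(-14 \right)}} - W}{V}\right)^{2} = \left(\frac{\frac{1}{\frac{1}{21 - 14}} - -43}{-306}\right)^{2} = \left(\left(\frac{1}{\frac{1}{7}} + 43\right) \left(- \frac{1}{306}\right)\right)^{2} = \left(\left(7 + 43\right) \left(- \frac{1}{306}\right)\right)^{2} = \left(50 \left(- \frac{1}{306}\right)\right)^{2} = \left(- \frac{25}{153}\right)^{2} = \frac{625}{23409}$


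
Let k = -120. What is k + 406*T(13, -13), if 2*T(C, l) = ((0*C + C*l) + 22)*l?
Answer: 387813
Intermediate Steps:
T(C, l) = l*(22 + C*l)/2 (T(C, l) = (((0*C + C*l) + 22)*l)/2 = (((0 + C*l) + 22)*l)/2 = ((C*l + 22)*l)/2 = ((22 + C*l)*l)/2 = (l*(22 + C*l))/2 = l*(22 + C*l)/2)
k + 406*T(13, -13) = -120 + 406*((½)*(-13)*(22 + 13*(-13))) = -120 + 406*((½)*(-13)*(22 - 169)) = -120 + 406*((½)*(-13)*(-147)) = -120 + 406*(1911/2) = -120 + 387933 = 387813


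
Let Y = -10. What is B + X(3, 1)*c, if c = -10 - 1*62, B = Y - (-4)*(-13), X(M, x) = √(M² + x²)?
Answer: -62 - 72*√10 ≈ -289.68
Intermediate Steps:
B = -62 (B = -10 - (-4)*(-13) = -10 - 1*52 = -10 - 52 = -62)
c = -72 (c = -10 - 62 = -72)
B + X(3, 1)*c = -62 + √(3² + 1²)*(-72) = -62 + √(9 + 1)*(-72) = -62 + √10*(-72) = -62 - 72*√10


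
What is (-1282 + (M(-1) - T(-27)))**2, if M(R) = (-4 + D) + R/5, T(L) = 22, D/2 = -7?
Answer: 43705321/25 ≈ 1.7482e+6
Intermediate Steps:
D = -14 (D = 2*(-7) = -14)
M(R) = -18 + R/5 (M(R) = (-4 - 14) + R/5 = -18 + R*(1/5) = -18 + R/5)
(-1282 + (M(-1) - T(-27)))**2 = (-1282 + ((-18 + (1/5)*(-1)) - 1*22))**2 = (-1282 + ((-18 - 1/5) - 22))**2 = (-1282 + (-91/5 - 22))**2 = (-1282 - 201/5)**2 = (-6611/5)**2 = 43705321/25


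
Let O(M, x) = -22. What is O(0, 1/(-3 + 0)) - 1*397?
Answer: -419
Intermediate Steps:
O(0, 1/(-3 + 0)) - 1*397 = -22 - 1*397 = -22 - 397 = -419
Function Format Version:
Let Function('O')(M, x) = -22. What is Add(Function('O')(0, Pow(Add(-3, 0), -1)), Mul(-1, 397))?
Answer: -419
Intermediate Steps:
Add(Function('O')(0, Pow(Add(-3, 0), -1)), Mul(-1, 397)) = Add(-22, Mul(-1, 397)) = Add(-22, -397) = -419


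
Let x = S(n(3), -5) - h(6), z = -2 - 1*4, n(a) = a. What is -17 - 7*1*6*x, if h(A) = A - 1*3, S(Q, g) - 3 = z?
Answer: 235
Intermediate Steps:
z = -6 (z = -2 - 4 = -6)
S(Q, g) = -3 (S(Q, g) = 3 - 6 = -3)
h(A) = -3 + A (h(A) = A - 3 = -3 + A)
x = -6 (x = -3 - (-3 + 6) = -3 - 1*3 = -3 - 3 = -6)
-17 - 7*1*6*x = -17 - 7*1*6*(-6) = -17 - 42*(-6) = -17 - 7*(-36) = -17 + 252 = 235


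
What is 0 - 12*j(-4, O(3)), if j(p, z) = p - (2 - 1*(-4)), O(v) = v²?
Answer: 120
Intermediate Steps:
j(p, z) = -6 + p (j(p, z) = p - (2 + 4) = p - 1*6 = p - 6 = -6 + p)
0 - 12*j(-4, O(3)) = 0 - 12*(-6 - 4) = 0 - 12*(-10) = 0 + 120 = 120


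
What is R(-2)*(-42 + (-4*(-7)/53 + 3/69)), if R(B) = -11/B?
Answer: -555511/2438 ≈ -227.86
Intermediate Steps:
R(-2)*(-42 + (-4*(-7)/53 + 3/69)) = (-11/(-2))*(-42 + (-4*(-7)/53 + 3/69)) = (-11*(-1/2))*(-42 + (28*(1/53) + 3*(1/69))) = 11*(-42 + (28/53 + 1/23))/2 = 11*(-42 + 697/1219)/2 = (11/2)*(-50501/1219) = -555511/2438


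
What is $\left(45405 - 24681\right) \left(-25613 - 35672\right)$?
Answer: $-1270070340$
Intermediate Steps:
$\left(45405 - 24681\right) \left(-25613 - 35672\right) = 20724 \left(-61285\right) = -1270070340$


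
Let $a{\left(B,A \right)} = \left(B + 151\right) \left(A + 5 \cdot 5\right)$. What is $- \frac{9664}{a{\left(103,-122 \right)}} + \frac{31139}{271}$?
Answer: $\frac{384910813}{3338449} \approx 115.3$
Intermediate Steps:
$a{\left(B,A \right)} = \left(25 + A\right) \left(151 + B\right)$ ($a{\left(B,A \right)} = \left(151 + B\right) \left(A + 25\right) = \left(151 + B\right) \left(25 + A\right) = \left(25 + A\right) \left(151 + B\right)$)
$- \frac{9664}{a{\left(103,-122 \right)}} + \frac{31139}{271} = - \frac{9664}{3775 + 25 \cdot 103 + 151 \left(-122\right) - 12566} + \frac{31139}{271} = - \frac{9664}{3775 + 2575 - 18422 - 12566} + 31139 \cdot \frac{1}{271} = - \frac{9664}{-24638} + \frac{31139}{271} = \left(-9664\right) \left(- \frac{1}{24638}\right) + \frac{31139}{271} = \frac{4832}{12319} + \frac{31139}{271} = \frac{384910813}{3338449}$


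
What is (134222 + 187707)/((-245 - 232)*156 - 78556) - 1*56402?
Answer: -8628023065/152968 ≈ -56404.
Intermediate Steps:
(134222 + 187707)/((-245 - 232)*156 - 78556) - 1*56402 = 321929/(-477*156 - 78556) - 56402 = 321929/(-74412 - 78556) - 56402 = 321929/(-152968) - 56402 = 321929*(-1/152968) - 56402 = -321929/152968 - 56402 = -8628023065/152968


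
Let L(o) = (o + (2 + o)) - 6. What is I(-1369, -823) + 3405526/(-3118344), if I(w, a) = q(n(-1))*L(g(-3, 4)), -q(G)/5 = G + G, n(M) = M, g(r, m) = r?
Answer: -157619963/1559172 ≈ -101.09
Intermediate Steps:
L(o) = -4 + 2*o (L(o) = (2 + 2*o) - 6 = -4 + 2*o)
q(G) = -10*G (q(G) = -5*(G + G) = -10*G)
I(w, a) = -100 (I(w, a) = (-10*(-1))*(-4 + 2*(-3)) = 10*(-4 - 6) = 10*(-10) = -100)
I(-1369, -823) + 3405526/(-3118344) = -100 + 3405526/(-3118344) = -100 + 3405526*(-1/3118344) = -100 - 1702763/1559172 = -157619963/1559172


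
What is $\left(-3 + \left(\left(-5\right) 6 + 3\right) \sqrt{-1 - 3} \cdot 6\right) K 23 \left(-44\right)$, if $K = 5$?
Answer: $15180 + 1639440 i \approx 15180.0 + 1.6394 \cdot 10^{6} i$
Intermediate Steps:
$\left(-3 + \left(\left(-5\right) 6 + 3\right) \sqrt{-1 - 3} \cdot 6\right) K 23 \left(-44\right) = \left(-3 + \left(\left(-5\right) 6 + 3\right) \sqrt{-1 - 3} \cdot 6\right) 5 \cdot 23 \left(-44\right) = \left(-3 + \left(-30 + 3\right) \sqrt{-4} \cdot 6\right) 5 \cdot 23 \left(-44\right) = \left(-3 + - 27 \cdot 2 i 6\right) 5 \cdot 23 \left(-44\right) = \left(-3 + - 54 i 6\right) 5 \cdot 23 \left(-44\right) = \left(-3 - 324 i\right) 5 \cdot 23 \left(-44\right) = \left(-15 - 1620 i\right) 23 \left(-44\right) = \left(-345 - 37260 i\right) \left(-44\right) = 15180 + 1639440 i$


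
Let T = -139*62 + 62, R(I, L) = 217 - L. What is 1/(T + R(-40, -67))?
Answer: -1/8272 ≈ -0.00012089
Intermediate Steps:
T = -8556 (T = -8618 + 62 = -8556)
1/(T + R(-40, -67)) = 1/(-8556 + (217 - 1*(-67))) = 1/(-8556 + (217 + 67)) = 1/(-8556 + 284) = 1/(-8272) = -1/8272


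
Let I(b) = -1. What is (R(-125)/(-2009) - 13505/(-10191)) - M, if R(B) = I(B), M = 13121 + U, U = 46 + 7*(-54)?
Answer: -261811250555/20473719 ≈ -12788.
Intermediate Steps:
U = -332 (U = 46 - 378 = -332)
M = 12789 (M = 13121 - 332 = 12789)
R(B) = -1
(R(-125)/(-2009) - 13505/(-10191)) - M = (-1/(-2009) - 13505/(-10191)) - 1*12789 = (-1*(-1/2009) - 13505*(-1/10191)) - 12789 = (1/2009 + 13505/10191) - 12789 = 27141736/20473719 - 12789 = -261811250555/20473719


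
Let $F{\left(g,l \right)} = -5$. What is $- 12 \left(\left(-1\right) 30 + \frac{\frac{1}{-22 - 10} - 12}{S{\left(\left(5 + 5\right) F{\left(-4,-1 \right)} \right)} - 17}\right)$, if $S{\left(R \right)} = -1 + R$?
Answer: $\frac{194685}{544} \approx 357.88$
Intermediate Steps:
$- 12 \left(\left(-1\right) 30 + \frac{\frac{1}{-22 - 10} - 12}{S{\left(\left(5 + 5\right) F{\left(-4,-1 \right)} \right)} - 17}\right) = - 12 \left(\left(-1\right) 30 + \frac{\frac{1}{-22 - 10} - 12}{\left(-1 + \left(5 + 5\right) \left(-5\right)\right) - 17}\right) = - 12 \left(-30 + \frac{\frac{1}{-32} - 12}{\left(-1 + 10 \left(-5\right)\right) - 17}\right) = - 12 \left(-30 + \frac{- \frac{1}{32} - 12}{\left(-1 - 50\right) - 17}\right) = - 12 \left(-30 - \frac{385}{32 \left(-51 - 17\right)}\right) = - 12 \left(-30 - \frac{385}{32 \left(-68\right)}\right) = - 12 \left(-30 - - \frac{385}{2176}\right) = - 12 \left(-30 + \frac{385}{2176}\right) = \left(-12\right) \left(- \frac{64895}{2176}\right) = \frac{194685}{544}$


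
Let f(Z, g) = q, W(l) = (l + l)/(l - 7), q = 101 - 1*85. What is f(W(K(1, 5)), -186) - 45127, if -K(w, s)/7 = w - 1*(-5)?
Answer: -45111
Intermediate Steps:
K(w, s) = -35 - 7*w (K(w, s) = -7*(w - 1*(-5)) = -7*(w + 5) = -7*(5 + w) = -35 - 7*w)
q = 16 (q = 101 - 85 = 16)
W(l) = 2*l/(-7 + l) (W(l) = (2*l)/(-7 + l) = 2*l/(-7 + l))
f(Z, g) = 16
f(W(K(1, 5)), -186) - 45127 = 16 - 45127 = -45111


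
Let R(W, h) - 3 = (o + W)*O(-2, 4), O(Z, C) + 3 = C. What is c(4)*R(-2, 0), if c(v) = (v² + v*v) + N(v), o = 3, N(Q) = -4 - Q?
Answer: 96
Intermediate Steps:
O(Z, C) = -3 + C
c(v) = -4 - v + 2*v² (c(v) = (v² + v*v) + (-4 - v) = (v² + v²) + (-4 - v) = 2*v² + (-4 - v) = -4 - v + 2*v²)
R(W, h) = 6 + W (R(W, h) = 3 + (3 + W)*(-3 + 4) = 3 + (3 + W)*1 = 3 + (3 + W) = 6 + W)
c(4)*R(-2, 0) = (-4 - 1*4 + 2*4²)*(6 - 2) = (-4 - 4 + 2*16)*4 = (-4 - 4 + 32)*4 = 24*4 = 96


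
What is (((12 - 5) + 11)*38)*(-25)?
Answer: -17100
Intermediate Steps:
(((12 - 5) + 11)*38)*(-25) = ((7 + 11)*38)*(-25) = (18*38)*(-25) = 684*(-25) = -17100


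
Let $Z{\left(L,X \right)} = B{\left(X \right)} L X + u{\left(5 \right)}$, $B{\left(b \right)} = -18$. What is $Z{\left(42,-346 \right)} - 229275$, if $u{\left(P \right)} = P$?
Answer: $32306$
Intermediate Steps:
$Z{\left(L,X \right)} = 5 - 18 L X$ ($Z{\left(L,X \right)} = - 18 L X + 5 = 5 - 18 L X$)
$Z{\left(42,-346 \right)} - 229275 = \left(5 - 756 \left(-346\right)\right) - 229275 = \left(5 + 261576\right) - 229275 = 261581 - 229275 = 32306$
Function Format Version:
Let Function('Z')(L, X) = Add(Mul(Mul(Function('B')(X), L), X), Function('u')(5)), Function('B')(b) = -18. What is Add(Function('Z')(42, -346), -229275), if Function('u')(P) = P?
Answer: 32306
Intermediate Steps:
Function('Z')(L, X) = Add(5, Mul(-18, L, X)) (Function('Z')(L, X) = Add(Mul(Mul(-18, L), X), 5) = Add(Mul(-18, L, X), 5) = Add(5, Mul(-18, L, X)))
Add(Function('Z')(42, -346), -229275) = Add(Add(5, Mul(-18, 42, -346)), -229275) = Add(Add(5, 261576), -229275) = Add(261581, -229275) = 32306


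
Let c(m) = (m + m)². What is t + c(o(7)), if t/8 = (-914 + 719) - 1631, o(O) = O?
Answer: -14412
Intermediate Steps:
t = -14608 (t = 8*((-914 + 719) - 1631) = 8*(-195 - 1631) = 8*(-1826) = -14608)
c(m) = 4*m² (c(m) = (2*m)² = 4*m²)
t + c(o(7)) = -14608 + 4*7² = -14608 + 4*49 = -14608 + 196 = -14412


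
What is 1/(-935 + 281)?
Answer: -1/654 ≈ -0.0015291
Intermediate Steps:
1/(-935 + 281) = 1/(-654) = -1/654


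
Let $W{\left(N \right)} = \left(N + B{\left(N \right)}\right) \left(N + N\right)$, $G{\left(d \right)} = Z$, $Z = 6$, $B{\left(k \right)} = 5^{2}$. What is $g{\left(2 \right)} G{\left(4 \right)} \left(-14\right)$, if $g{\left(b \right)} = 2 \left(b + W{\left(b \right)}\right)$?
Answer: $-18480$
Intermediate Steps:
$B{\left(k \right)} = 25$
$G{\left(d \right)} = 6$
$W{\left(N \right)} = 2 N \left(25 + N\right)$ ($W{\left(N \right)} = \left(N + 25\right) \left(N + N\right) = \left(25 + N\right) 2 N = 2 N \left(25 + N\right)$)
$g{\left(b \right)} = 2 b + 4 b \left(25 + b\right)$ ($g{\left(b \right)} = 2 \left(b + 2 b \left(25 + b\right)\right) = 2 b + 4 b \left(25 + b\right)$)
$g{\left(2 \right)} G{\left(4 \right)} \left(-14\right) = 2 \cdot 2 \left(51 + 2 \cdot 2\right) 6 \left(-14\right) = 2 \cdot 2 \left(51 + 4\right) 6 \left(-14\right) = 2 \cdot 2 \cdot 55 \cdot 6 \left(-14\right) = 220 \cdot 6 \left(-14\right) = 1320 \left(-14\right) = -18480$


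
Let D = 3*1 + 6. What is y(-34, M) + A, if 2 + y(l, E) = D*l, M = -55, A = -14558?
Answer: -14866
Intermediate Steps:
D = 9 (D = 3 + 6 = 9)
y(l, E) = -2 + 9*l
y(-34, M) + A = (-2 + 9*(-34)) - 14558 = (-2 - 306) - 14558 = -308 - 14558 = -14866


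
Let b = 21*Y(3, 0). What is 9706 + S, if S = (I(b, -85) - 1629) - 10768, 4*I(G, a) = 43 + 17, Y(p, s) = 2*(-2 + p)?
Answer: -2676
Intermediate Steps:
Y(p, s) = -4 + 2*p
b = 42 (b = 21*(-4 + 2*3) = 21*(-4 + 6) = 21*2 = 42)
I(G, a) = 15 (I(G, a) = (43 + 17)/4 = (¼)*60 = 15)
S = -12382 (S = (15 - 1629) - 10768 = -1614 - 10768 = -12382)
9706 + S = 9706 - 12382 = -2676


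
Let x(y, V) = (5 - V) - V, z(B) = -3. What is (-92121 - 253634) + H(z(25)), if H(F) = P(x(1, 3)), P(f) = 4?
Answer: -345751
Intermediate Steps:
x(y, V) = 5 - 2*V
H(F) = 4
(-92121 - 253634) + H(z(25)) = (-92121 - 253634) + 4 = -345755 + 4 = -345751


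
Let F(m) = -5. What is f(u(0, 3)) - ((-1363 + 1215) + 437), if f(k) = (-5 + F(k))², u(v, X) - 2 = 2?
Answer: -189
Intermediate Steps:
u(v, X) = 4 (u(v, X) = 2 + 2 = 4)
f(k) = 100 (f(k) = (-5 - 5)² = (-10)² = 100)
f(u(0, 3)) - ((-1363 + 1215) + 437) = 100 - ((-1363 + 1215) + 437) = 100 - (-148 + 437) = 100 - 1*289 = 100 - 289 = -189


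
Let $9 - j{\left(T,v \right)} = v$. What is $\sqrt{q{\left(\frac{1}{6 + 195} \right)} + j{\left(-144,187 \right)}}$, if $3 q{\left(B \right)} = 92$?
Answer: $\frac{i \sqrt{1326}}{3} \approx 12.138 i$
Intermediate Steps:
$j{\left(T,v \right)} = 9 - v$
$q{\left(B \right)} = \frac{92}{3}$ ($q{\left(B \right)} = \frac{1}{3} \cdot 92 = \frac{92}{3}$)
$\sqrt{q{\left(\frac{1}{6 + 195} \right)} + j{\left(-144,187 \right)}} = \sqrt{\frac{92}{3} + \left(9 - 187\right)} = \sqrt{\frac{92}{3} - 178} = \sqrt{- \frac{442}{3}} = \frac{i \sqrt{1326}}{3}$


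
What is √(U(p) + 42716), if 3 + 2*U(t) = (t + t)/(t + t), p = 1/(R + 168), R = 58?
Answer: √42715 ≈ 206.68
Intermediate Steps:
p = 1/226 (p = 1/(58 + 168) = 1/226 ≈ 0.0044248)
U(t) = -1 (U(t) = -3/2 + ((t + t)/(t + t))/2 = -3/2 + ((2*t)/((2*t)))/2 = -3/2 + ((2*t)*(1/(2*t)))/2 = -3/2 + (½)*1 = -3/2 + ½ = -1)
√(U(p) + 42716) = √(-1 + 42716) = √42715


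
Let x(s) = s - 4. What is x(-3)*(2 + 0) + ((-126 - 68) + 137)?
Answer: -71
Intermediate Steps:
x(s) = -4 + s
x(-3)*(2 + 0) + ((-126 - 68) + 137) = (-4 - 3)*(2 + 0) + ((-126 - 68) + 137) = -7*2 + (-194 + 137) = -14 - 57 = -71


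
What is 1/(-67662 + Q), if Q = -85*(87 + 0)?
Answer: -1/75057 ≈ -1.3323e-5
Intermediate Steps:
Q = -7395 (Q = -85*87 = -7395)
1/(-67662 + Q) = 1/(-67662 - 7395) = 1/(-75057) = -1/75057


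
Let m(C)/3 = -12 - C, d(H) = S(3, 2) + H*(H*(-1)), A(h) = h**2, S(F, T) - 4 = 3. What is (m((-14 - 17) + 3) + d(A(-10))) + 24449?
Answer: 14504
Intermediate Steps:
S(F, T) = 7 (S(F, T) = 4 + 3 = 7)
d(H) = 7 - H**2 (d(H) = 7 + H*(H*(-1)) = 7 + H*(-H) = 7 - H**2)
m(C) = -36 - 3*C (m(C) = 3*(-12 - C) = -36 - 3*C)
(m((-14 - 17) + 3) + d(A(-10))) + 24449 = ((-36 - 3*((-14 - 17) + 3)) + (7 - ((-10)**2)**2)) + 24449 = ((-36 - 3*(-31 + 3)) + (7 - 1*100**2)) + 24449 = ((-36 - 3*(-28)) + (7 - 1*10000)) + 24449 = ((-36 + 84) + (7 - 10000)) + 24449 = (48 - 9993) + 24449 = -9945 + 24449 = 14504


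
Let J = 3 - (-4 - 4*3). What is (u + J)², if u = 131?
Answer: 22500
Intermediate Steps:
J = 19 (J = 3 - (-4 - 12) = 3 - 1*(-16) = 3 + 16 = 19)
(u + J)² = (131 + 19)² = 150² = 22500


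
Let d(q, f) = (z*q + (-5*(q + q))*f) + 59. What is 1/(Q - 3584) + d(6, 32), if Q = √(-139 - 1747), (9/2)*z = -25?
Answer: -12168197023/6423471 - I*√1886/12846942 ≈ -1894.3 - 3.3804e-6*I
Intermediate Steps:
z = -50/9 (z = (2/9)*(-25) = -50/9 ≈ -5.5556)
Q = I*√1886 (Q = √(-1886) = I*√1886 ≈ 43.428*I)
d(q, f) = 59 - 50*q/9 - 10*f*q (d(q, f) = (-50*q/9 + (-5*(q + q))*f) + 59 = (-50*q/9 + (-10*q)*f) + 59 = (-50*q/9 - 10*f*q) + 59 = 59 - 50*q/9 - 10*f*q)
1/(Q - 3584) + d(6, 32) = 1/(I*√1886 - 3584) + (59 - 50/9*6 - 10*32*6) = 1/(-3584 + I*√1886) + (59 - 100/3 - 1920) = 1/(-3584 + I*√1886) - 5683/3 = -5683/3 + 1/(-3584 + I*√1886)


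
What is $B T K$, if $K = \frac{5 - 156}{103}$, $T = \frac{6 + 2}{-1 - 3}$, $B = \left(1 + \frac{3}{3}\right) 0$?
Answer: $0$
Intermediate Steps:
$B = 0$ ($B = \left(1 + 3 \cdot \frac{1}{3}\right) 0 = \left(1 + 1\right) 0 = 2 \cdot 0 = 0$)
$T = -2$ ($T = \frac{8}{-4} = 8 \left(- \frac{1}{4}\right) = -2$)
$K = - \frac{151}{103}$ ($K = \left(5 - 156\right) \frac{1}{103} = \left(-151\right) \frac{1}{103} = - \frac{151}{103} \approx -1.466$)
$B T K = 0 \left(-2\right) \left(- \frac{151}{103}\right) = 0 \left(- \frac{151}{103}\right) = 0$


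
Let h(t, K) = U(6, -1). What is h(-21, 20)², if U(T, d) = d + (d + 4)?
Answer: 4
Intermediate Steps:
U(T, d) = 4 + 2*d (U(T, d) = d + (4 + d) = 4 + 2*d)
h(t, K) = 2 (h(t, K) = 4 + 2*(-1) = 4 - 2 = 2)
h(-21, 20)² = 2² = 4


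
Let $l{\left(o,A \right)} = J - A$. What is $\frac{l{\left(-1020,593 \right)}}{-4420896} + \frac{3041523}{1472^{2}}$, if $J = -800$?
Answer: $\frac{420289849835}{299347709952} \approx 1.404$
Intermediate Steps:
$l{\left(o,A \right)} = -800 - A$
$\frac{l{\left(-1020,593 \right)}}{-4420896} + \frac{3041523}{1472^{2}} = \frac{-800 - 593}{-4420896} + \frac{3041523}{1472^{2}} = \left(-800 - 593\right) \left(- \frac{1}{4420896}\right) + \frac{3041523}{2166784} = \left(-1393\right) \left(- \frac{1}{4420896}\right) + 3041523 \cdot \frac{1}{2166784} = \frac{1393}{4420896} + \frac{3041523}{2166784} = \frac{420289849835}{299347709952}$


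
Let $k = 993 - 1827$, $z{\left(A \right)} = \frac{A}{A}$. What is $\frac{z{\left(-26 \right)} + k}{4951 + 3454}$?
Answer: $- \frac{833}{8405} \approx -0.099108$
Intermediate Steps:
$z{\left(A \right)} = 1$
$k = -834$
$\frac{z{\left(-26 \right)} + k}{4951 + 3454} = \frac{1 - 834}{4951 + 3454} = - \frac{833}{8405}$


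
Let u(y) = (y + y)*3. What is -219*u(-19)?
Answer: 24966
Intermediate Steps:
u(y) = 6*y (u(y) = (2*y)*3 = 6*y)
-219*u(-19) = -1314*(-19) = -219*(-114) = 24966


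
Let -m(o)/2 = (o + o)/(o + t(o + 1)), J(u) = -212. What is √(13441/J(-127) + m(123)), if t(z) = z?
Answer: I*√44826608021/26182 ≈ 8.0866*I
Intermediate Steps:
m(o) = -4*o/(1 + 2*o) (m(o) = -2*(o + o)/(o + (o + 1)) = -2*2*o/(o + (1 + o)) = -2*2*o/(1 + 2*o) = -4*o/(1 + 2*o))
√(13441/J(-127) + m(123)) = √(13441/(-212) - 4*123/(1 + 2*123)) = √(13441*(-1/212) - 4*123/(1 + 246)) = √(-13441/212 - 4*123/247) = √(-13441/212 - 4*123*1/247) = √(-13441/212 - 492/247) = √(-3424231/52364) = I*√44826608021/26182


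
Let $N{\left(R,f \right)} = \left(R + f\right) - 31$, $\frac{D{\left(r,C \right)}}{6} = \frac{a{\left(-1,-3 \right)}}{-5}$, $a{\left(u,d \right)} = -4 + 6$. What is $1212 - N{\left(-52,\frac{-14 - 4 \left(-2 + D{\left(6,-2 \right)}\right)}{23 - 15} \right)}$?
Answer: $\frac{25891}{20} \approx 1294.6$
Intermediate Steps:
$a{\left(u,d \right)} = 2$
$D{\left(r,C \right)} = - \frac{12}{5}$ ($D{\left(r,C \right)} = 6 \frac{2}{-5} = 6 \cdot 2 \left(- \frac{1}{5}\right) = 6 \left(- \frac{2}{5}\right) = - \frac{12}{5}$)
$N{\left(R,f \right)} = -31 + R + f$
$1212 - N{\left(-52,\frac{-14 - 4 \left(-2 + D{\left(6,-2 \right)}\right)}{23 - 15} \right)} = 1212 - \left(-31 - 52 + \frac{-14 - 4 \left(-2 - \frac{12}{5}\right)}{23 - 15}\right) = 1212 - \left(-31 - 52 + \frac{-14 - - \frac{88}{5}}{8}\right) = 1212 - \left(-31 - 52 + \left(-14 + \frac{88}{5}\right) \frac{1}{8}\right) = 1212 - \left(-31 - 52 + \frac{18}{5} \cdot \frac{1}{8}\right) = 1212 - \left(-31 - 52 + \frac{9}{20}\right) = 1212 - - \frac{1651}{20} = 1212 + \frac{1651}{20} = \frac{25891}{20}$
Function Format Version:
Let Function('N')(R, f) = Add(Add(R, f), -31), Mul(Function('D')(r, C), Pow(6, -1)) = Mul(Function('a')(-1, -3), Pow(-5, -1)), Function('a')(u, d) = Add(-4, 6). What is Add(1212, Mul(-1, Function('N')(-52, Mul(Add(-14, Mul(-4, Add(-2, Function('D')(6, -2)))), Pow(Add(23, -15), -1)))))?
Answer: Rational(25891, 20) ≈ 1294.6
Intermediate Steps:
Function('a')(u, d) = 2
Function('D')(r, C) = Rational(-12, 5) (Function('D')(r, C) = Mul(6, Mul(2, Pow(-5, -1))) = Mul(6, Mul(2, Rational(-1, 5))) = Mul(6, Rational(-2, 5)) = Rational(-12, 5))
Function('N')(R, f) = Add(-31, R, f)
Add(1212, Mul(-1, Function('N')(-52, Mul(Add(-14, Mul(-4, Add(-2, Function('D')(6, -2)))), Pow(Add(23, -15), -1))))) = Add(1212, Mul(-1, Add(-31, -52, Mul(Add(-14, Mul(-4, Add(-2, Rational(-12, 5)))), Pow(Add(23, -15), -1))))) = Add(1212, Mul(-1, Add(-31, -52, Mul(Add(-14, Mul(-4, Rational(-22, 5))), Pow(8, -1))))) = Add(1212, Mul(-1, Add(-31, -52, Mul(Add(-14, Rational(88, 5)), Rational(1, 8))))) = Add(1212, Mul(-1, Add(-31, -52, Mul(Rational(18, 5), Rational(1, 8))))) = Add(1212, Mul(-1, Add(-31, -52, Rational(9, 20)))) = Add(1212, Mul(-1, Rational(-1651, 20))) = Add(1212, Rational(1651, 20)) = Rational(25891, 20)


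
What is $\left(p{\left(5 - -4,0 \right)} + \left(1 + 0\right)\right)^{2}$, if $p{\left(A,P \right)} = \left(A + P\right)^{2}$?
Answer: $6724$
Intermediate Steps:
$\left(p{\left(5 - -4,0 \right)} + \left(1 + 0\right)\right)^{2} = \left(\left(\left(5 - -4\right) + 0\right)^{2} + \left(1 + 0\right)\right)^{2} = \left(\left(\left(5 + 4\right) + 0\right)^{2} + 1\right)^{2} = \left(\left(9 + 0\right)^{2} + 1\right)^{2} = \left(9^{2} + 1\right)^{2} = \left(81 + 1\right)^{2} = 82^{2} = 6724$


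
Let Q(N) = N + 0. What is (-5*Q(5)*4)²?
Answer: 10000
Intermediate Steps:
Q(N) = N
(-5*Q(5)*4)² = (-5*5*4)² = (-25*4)² = (-100)² = 10000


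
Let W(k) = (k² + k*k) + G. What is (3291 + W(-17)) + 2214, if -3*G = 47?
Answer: 18202/3 ≈ 6067.3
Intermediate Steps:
G = -47/3 (G = -⅓*47 = -47/3 ≈ -15.667)
W(k) = -47/3 + 2*k² (W(k) = (k² + k*k) - 47/3 = (k² + k²) - 47/3 = 2*k² - 47/3 = -47/3 + 2*k²)
(3291 + W(-17)) + 2214 = (3291 + (-47/3 + 2*(-17)²)) + 2214 = (3291 + (-47/3 + 2*289)) + 2214 = (3291 + (-47/3 + 578)) + 2214 = (3291 + 1687/3) + 2214 = 11560/3 + 2214 = 18202/3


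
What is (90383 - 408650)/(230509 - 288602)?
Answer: 318267/58093 ≈ 5.4786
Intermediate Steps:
(90383 - 408650)/(230509 - 288602) = -318267/(-58093) = -318267*(-1/58093) = 318267/58093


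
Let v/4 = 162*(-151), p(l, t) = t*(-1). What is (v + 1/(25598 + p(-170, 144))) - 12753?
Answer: -2815237853/25454 ≈ -1.1060e+5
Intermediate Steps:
p(l, t) = -t
v = -97848 (v = 4*(162*(-151)) = 4*(-24462) = -97848)
(v + 1/(25598 + p(-170, 144))) - 12753 = (-97848 + 1/(25598 - 1*144)) - 12753 = (-97848 + 1/(25598 - 144)) - 12753 = (-97848 + 1/25454) - 12753 = -2490622991/25454 - 12753 = -2815237853/25454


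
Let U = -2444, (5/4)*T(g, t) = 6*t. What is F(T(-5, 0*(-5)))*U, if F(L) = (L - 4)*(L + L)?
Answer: 0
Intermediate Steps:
T(g, t) = 24*t/5 (T(g, t) = 4*(6*t)/5 = 24*t/5)
F(L) = 2*L*(-4 + L) (F(L) = (-4 + L)*(2*L) = 2*L*(-4 + L))
F(T(-5, 0*(-5)))*U = (2*(24*(0*(-5))/5)*(-4 + 24*(0*(-5))/5))*(-2444) = (2*((24/5)*0)*(-4 + (24/5)*0))*(-2444) = (2*0*(-4 + 0))*(-2444) = (2*0*(-4))*(-2444) = 0*(-2444) = 0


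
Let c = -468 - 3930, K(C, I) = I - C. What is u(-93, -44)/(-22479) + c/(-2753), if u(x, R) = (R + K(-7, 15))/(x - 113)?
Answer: 10182821843/6374122761 ≈ 1.5975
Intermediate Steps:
u(x, R) = (22 + R)/(-113 + x) (u(x, R) = (R + (15 - 1*(-7)))/(x - 113) = (R + (15 + 7))/(-113 + x) = (R + 22)/(-113 + x) = (22 + R)/(-113 + x))
c = -4398
u(-93, -44)/(-22479) + c/(-2753) = ((22 - 44)/(-113 - 93))/(-22479) - 4398/(-2753) = (-22/(-206))*(-1/22479) - 4398*(-1/2753) = -1/206*(-22)*(-1/22479) + 4398/2753 = (11/103)*(-1/22479) + 4398/2753 = -11/2315337 + 4398/2753 = 10182821843/6374122761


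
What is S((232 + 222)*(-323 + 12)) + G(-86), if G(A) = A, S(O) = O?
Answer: -141280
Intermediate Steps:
S((232 + 222)*(-323 + 12)) + G(-86) = (232 + 222)*(-323 + 12) - 86 = 454*(-311) - 86 = -141194 - 86 = -141280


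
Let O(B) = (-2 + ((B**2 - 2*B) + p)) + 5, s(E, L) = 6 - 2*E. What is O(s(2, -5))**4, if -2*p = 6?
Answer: 0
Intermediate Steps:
p = -3 (p = -1/2*6 = -3)
O(B) = B**2 - 2*B (O(B) = (-2 + ((B**2 - 2*B) - 3)) + 5 = (-2 + (-3 + B**2 - 2*B)) + 5 = (-5 + B**2 - 2*B) + 5 = B**2 - 2*B)
O(s(2, -5))**4 = ((6 - 2*2)*(-2 + (6 - 2*2)))**4 = ((6 - 4)*(-2 + (6 - 4)))**4 = (2*(-2 + 2))**4 = (2*0)**4 = 0**4 = 0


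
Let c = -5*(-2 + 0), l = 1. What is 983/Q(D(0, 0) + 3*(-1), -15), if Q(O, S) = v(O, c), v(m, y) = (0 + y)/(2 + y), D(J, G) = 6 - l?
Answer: 5898/5 ≈ 1179.6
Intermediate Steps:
D(J, G) = 5 (D(J, G) = 6 - 1*1 = 6 - 1 = 5)
c = 10 (c = -5*(-2) = 10)
v(m, y) = y/(2 + y)
Q(O, S) = ⅚ (Q(O, S) = 10/(2 + 10) = 10/12 = 10*(1/12) = ⅚)
983/Q(D(0, 0) + 3*(-1), -15) = 983/(⅚) = 983*(6/5) = 5898/5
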